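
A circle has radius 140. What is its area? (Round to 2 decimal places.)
Area = pi * r²
Area = pi * 140²
Area = pi * 19600
Area = 61575.22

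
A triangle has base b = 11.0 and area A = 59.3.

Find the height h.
A = ½bh  →  h = 2A/b
h = 2·59.3/11.0 = 10.78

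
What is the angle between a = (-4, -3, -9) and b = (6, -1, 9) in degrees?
a·b = -102, |a|² = 106, |b|² = 118
cos θ = -102/√12508 ≈ -0.912
θ ≈ 155.8°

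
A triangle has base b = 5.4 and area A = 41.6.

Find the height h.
A = ½bh  →  h = 2A/b
h = 2·41.6/5.4 = 15.41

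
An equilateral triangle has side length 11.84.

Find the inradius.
For an equilateral triangle, r = s/(2√3) where s is the side.
r = 11.84/(2√3) = 11.84/3.464102 = 3.418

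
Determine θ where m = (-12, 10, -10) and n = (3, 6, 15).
m·n = -126, |m|² = 344, |n|² = 270
cos θ = -126/√92880 ≈ -0.4134
θ ≈ 114.4°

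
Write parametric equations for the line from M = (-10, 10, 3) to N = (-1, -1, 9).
Direction vector d = N - M = (9, -11, 6)
x = -10 + 9t, y = 10 - 11t, z = 3 + 6t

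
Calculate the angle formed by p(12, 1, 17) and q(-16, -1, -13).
p·q = -414, |p|² = 434, |q|² = 426
cos θ = -414/√184884 ≈ -0.9628
θ ≈ 164.3°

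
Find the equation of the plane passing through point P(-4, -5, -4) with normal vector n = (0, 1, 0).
d = n·P = (0)(-4) + (1)(-5) + (0)(-4) = -5
Plane: y = -5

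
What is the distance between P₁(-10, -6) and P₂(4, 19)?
Using the distance formula: d = sqrt((x₂-x₁)² + (y₂-y₁)²)
dx = 4 - (-10) = 14
dy = 19 - (-6) = 25
d = sqrt(14² + 25²) = sqrt(196 + 625) = sqrt(821) = 28.65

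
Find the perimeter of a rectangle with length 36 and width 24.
Perimeter = 2 * (length + width)
Perimeter = 2 * (36 + 24)
Perimeter = 2 * 60
Perimeter = 120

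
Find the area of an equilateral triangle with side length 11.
Area = (sqrt(3)/4) * s²
Area = (sqrt(3)/4) * 11²
Area = (sqrt(3)/4) * 121
Area = 52.39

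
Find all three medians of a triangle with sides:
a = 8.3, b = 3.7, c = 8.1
Using m_x = ½√(2y² + 2z² - x²):
m_a = ½√(2·3.7² + 2·8.1² - 8.3²) = ½√89.71 = 4.736
m_b = ½√(2·8.3² + 2·8.1² - 3.7²) = ½√255.31 = 7.989
m_c = ½√(2·8.3² + 2·3.7² - 8.1²) = ½√99.55 = 4.989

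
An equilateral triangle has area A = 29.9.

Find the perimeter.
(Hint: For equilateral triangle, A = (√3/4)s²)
A = (√3/4)s²  →  s² = 4A/√3 = 4·29.9/√3 = 69.0511
s = 8.3097
Perimeter = 3s = 24.93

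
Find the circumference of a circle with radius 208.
Circumference = 2 * pi * r
Circumference = 2 * pi * 208
Circumference = 1306.90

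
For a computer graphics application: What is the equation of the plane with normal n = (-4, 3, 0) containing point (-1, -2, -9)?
d = n·P = (-4)(-1) + (3)(-2) + (0)(-9) = -2
Plane: -4x + 3y = -2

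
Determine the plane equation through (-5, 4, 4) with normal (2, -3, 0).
d = n·P = (2)(-5) + (-3)(4) + (0)(4) = -22
Plane: 2x - 3y = -22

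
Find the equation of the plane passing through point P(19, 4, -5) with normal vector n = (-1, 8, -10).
d = n·P = (-1)(19) + (8)(4) + (-10)(-5) = 63
Plane: -x + 8y - 10z = 63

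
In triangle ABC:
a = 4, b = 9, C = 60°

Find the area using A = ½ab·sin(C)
A = ½·4·9·sin(60°) = ½·36·0.866025 = 15.59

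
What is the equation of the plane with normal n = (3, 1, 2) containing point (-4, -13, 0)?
d = n·P = (3)(-4) + (1)(-13) + (2)(0) = -25
Plane: 3x + y + 2z = -25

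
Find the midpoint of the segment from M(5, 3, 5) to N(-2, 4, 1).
Midpoint = ((5-2)/2, (3+4)/2, (5+1)/2) = (1.5, 3.5, 3)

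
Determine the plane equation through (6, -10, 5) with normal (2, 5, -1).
d = n·P = (2)(6) + (5)(-10) + (-1)(5) = -43
Plane: 2x + 5y - z = -43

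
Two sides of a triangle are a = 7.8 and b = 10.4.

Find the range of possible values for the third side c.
By the triangle inequality: |a - b| < c < a + b
|7.8 - 10.4| < c < 7.8 + 10.4
2.6 < c < 18.2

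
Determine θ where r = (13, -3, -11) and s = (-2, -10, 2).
r·s = -18, |r|² = 299, |s|² = 108
cos θ = -18/√32292 ≈ -0.1002
θ ≈ 95.75°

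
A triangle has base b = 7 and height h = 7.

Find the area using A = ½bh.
A = ½·7·7 = 24.5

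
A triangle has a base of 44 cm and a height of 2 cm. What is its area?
Area = (1/2) * base * height
Area = (1/2) * 44 * 2
Area = 44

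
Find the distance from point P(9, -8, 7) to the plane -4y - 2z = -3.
d = |0(9) + (-4)(-8) + (-2)(7) - (-3)| / √(0² + (-4)² + (-2)²) = 21/√20 = 4.696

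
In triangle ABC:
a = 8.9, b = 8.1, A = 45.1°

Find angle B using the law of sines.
sin(B)/b = sin(A)/a
sin(B) = b·sin(A)/a = 8.1·sin(45.1°)/8.9 = 0.644669
B = arcsin(0.644669) = 40.14°  (b ≤ a, so B ≤ A and the acute solution is unique)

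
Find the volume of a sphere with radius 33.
Volume = (4/3) * pi * r³
Volume = (4/3) * pi * 33³
Volume = (4/3) * pi * 35937
Volume = 150532.55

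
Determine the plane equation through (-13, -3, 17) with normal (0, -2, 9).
d = n·P = (0)(-13) + (-2)(-3) + (9)(17) = 159
Plane: -2y + 9z = 159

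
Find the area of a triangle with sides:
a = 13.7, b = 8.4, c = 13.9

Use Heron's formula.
s = (a+b+c)/2 = (13.7+8.4+13.9)/2 = 18
A = √(s(s-a)(s-b)(s-c)) = √(18·4.3·9.6·4.1)
A = √3046.46 = 55.19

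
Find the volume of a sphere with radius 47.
Volume = (4/3) * pi * r³
Volume = (4/3) * pi * 47³
Volume = (4/3) * pi * 103823
Volume = 434892.77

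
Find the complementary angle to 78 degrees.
Complementary angles sum to 90 degrees.
Other angle = 90 - 78
Other angle = 12 degrees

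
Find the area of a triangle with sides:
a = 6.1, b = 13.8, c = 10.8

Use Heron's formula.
s = (a+b+c)/2 = (6.1+13.8+10.8)/2 = 15.35
A = √(s(s-a)(s-b)(s-c)) = √(15.35·9.25·1.55·4.55)
A = √1001.37 = 31.64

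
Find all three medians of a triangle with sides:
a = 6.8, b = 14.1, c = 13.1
Using m_x = ½√(2y² + 2z² - x²):
m_a = ½√(2·14.1² + 2·13.1² - 6.8²) = ½√694.6 = 13.18
m_b = ½√(2·6.8² + 2·13.1² - 14.1²) = ½√236.89 = 7.696
m_c = ½√(2·6.8² + 2·14.1² - 13.1²) = ½√318.49 = 8.923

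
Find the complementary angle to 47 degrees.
Complementary angles sum to 90 degrees.
Other angle = 90 - 47
Other angle = 43 degrees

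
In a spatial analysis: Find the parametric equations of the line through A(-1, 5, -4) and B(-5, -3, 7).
Direction vector d = B - A = (-4, -8, 11)
x = -1 - 4t, y = 5 - 8t, z = -4 + 11t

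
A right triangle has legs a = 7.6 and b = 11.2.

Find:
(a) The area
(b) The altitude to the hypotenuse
(a) Area = ½ab = ½·7.6·11.2 = 42.56
(b) Hypotenuse c = √(7.6² + 11.2²) = √183.2 = 13.5351
    Area = ½·c·h_c  →  h_c = 2·Area/c = 2·42.56/13.5351 = 6.289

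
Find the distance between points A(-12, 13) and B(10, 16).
Using the distance formula: d = sqrt((x₂-x₁)² + (y₂-y₁)²)
dx = 10 - (-12) = 22
dy = 16 - 13 = 3
d = sqrt(22² + 3²) = sqrt(484 + 9) = sqrt(493) = 22.20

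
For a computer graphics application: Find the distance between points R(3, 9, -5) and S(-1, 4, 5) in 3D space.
d = √[(-4)² + (-5)² + (10)²] = √141 = 11.87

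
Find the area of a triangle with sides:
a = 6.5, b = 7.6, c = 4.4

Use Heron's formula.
s = (a+b+c)/2 = (6.5+7.6+4.4)/2 = 9.25
A = √(s(s-a)(s-b)(s-c)) = √(9.25·2.75·1.65·4.85)
A = √203.564 = 14.27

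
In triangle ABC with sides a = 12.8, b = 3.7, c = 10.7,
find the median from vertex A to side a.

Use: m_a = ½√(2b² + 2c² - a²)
m_a = ½√(2·3.7² + 2·10.7² - 12.8²)
m_a = ½√(27.38 + 228.98 - 163.84) = ½√92.52 = 4.809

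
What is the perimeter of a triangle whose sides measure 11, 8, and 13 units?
Perimeter = sum of all sides
Perimeter = 11 + 8 + 13
Perimeter = 32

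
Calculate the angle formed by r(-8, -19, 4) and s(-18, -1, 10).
r·s = 203, |r|² = 441, |s|² = 425
cos θ = 203/√187425 ≈ 0.4689
θ ≈ 62.04°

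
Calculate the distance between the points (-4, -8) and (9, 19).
Using the distance formula: d = sqrt((x₂-x₁)² + (y₂-y₁)²)
dx = 9 - (-4) = 13
dy = 19 - (-8) = 27
d = sqrt(13² + 27²) = sqrt(169 + 729) = sqrt(898) = 29.97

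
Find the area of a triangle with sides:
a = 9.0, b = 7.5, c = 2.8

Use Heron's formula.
s = (a+b+c)/2 = (9.0+7.5+2.8)/2 = 9.65
A = √(s(s-a)(s-b)(s-c)) = √(9.65·0.65·2.15·6.85)
A = √92.3782 = 9.611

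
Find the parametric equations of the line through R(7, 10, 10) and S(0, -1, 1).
Direction vector d = S - R = (-7, -11, -9)
x = 7 - 7t, y = 10 - 11t, z = 10 - 9t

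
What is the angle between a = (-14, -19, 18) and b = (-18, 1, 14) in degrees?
a·b = 485, |a|² = 881, |b|² = 521
cos θ = 485/√459001 ≈ 0.7159
θ ≈ 44.29°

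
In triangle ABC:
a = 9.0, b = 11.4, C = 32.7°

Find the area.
Using A = ½ab·sin(C):
A = ½·9.0·11.4·sin(32.7°) = ½·102.6·0.540240 = 27.71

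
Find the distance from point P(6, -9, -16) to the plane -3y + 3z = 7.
d = |0(6) + (-3)(-9) + 3(-16) - (7)| / √(0² + (-3)² + 3²) = 28/√18 = 6.6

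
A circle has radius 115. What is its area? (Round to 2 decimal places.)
Area = pi * r²
Area = pi * 115²
Area = pi * 13225
Area = 41547.56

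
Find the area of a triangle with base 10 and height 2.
Area = (1/2) * base * height
Area = (1/2) * 10 * 2
Area = 10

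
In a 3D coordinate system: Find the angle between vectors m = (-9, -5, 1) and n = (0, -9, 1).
m·n = 46, |m|² = 107, |n|² = 82
cos θ = 46/√8774 ≈ 0.4911
θ ≈ 60.59°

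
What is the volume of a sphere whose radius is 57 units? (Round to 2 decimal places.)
Volume = (4/3) * pi * r³
Volume = (4/3) * pi * 57³
Volume = (4/3) * pi * 185193
Volume = 775734.62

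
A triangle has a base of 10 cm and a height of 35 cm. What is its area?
Area = (1/2) * base * height
Area = (1/2) * 10 * 35
Area = 175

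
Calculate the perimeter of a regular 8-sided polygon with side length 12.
Perimeter = number of sides * side length
Perimeter = 8 * 12
Perimeter = 96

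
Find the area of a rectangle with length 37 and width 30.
Area = length * width
Area = 37 * 30
Area = 1110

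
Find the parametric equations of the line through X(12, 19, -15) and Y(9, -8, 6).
Direction vector d = Y - X = (-3, -27, 21)
x = 12 - 3t, y = 19 - 27t, z = -15 + 21t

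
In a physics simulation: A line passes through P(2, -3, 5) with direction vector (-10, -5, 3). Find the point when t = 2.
P(2) = (2 + (-10)(2), -3 + (-5)(2), 5 + 3(2)) = (-18, -13, 11)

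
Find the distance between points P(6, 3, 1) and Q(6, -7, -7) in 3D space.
d = √[(0)² + (-10)² + (-8)²] = √164 = 12.81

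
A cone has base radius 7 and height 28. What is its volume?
Volume = (1/3) * pi * r² * h
Volume = (1/3) * pi * 7² * 28
Volume = (1/3) * pi * 49 * 28
Volume = (1/3) * pi * 1372
Volume = 1436.76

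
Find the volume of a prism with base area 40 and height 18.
Volume = base area * height
Volume = 40 * 18
Volume = 720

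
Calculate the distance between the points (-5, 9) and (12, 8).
Using the distance formula: d = sqrt((x₂-x₁)² + (y₂-y₁)²)
dx = 12 - (-5) = 17
dy = 8 - 9 = -1
d = sqrt(17² + (-1)²) = sqrt(289 + 1) = sqrt(290) = 17.03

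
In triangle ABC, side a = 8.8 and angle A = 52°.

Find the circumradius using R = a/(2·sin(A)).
R = a/(2·sin(A)) = 8.8/(2·sin(52°))
R = 8.8/(2·0.788011) = 8.8/1.576022 = 5.584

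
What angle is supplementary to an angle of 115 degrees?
Supplementary angles sum to 180 degrees.
Other angle = 180 - 115
Other angle = 65 degrees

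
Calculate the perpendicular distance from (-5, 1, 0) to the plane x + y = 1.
d = |1(-5) + 1(1) + 0(0) - (1)| / √(1² + 1² + 0²) = 5/√2 = 3.536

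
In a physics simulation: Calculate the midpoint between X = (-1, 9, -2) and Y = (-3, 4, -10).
Midpoint = ((-1-3)/2, (9+4)/2, (-2-10)/2) = (-2, 6.5, -6)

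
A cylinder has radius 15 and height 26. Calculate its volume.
Volume = pi * r² * h
Volume = pi * 15² * 26
Volume = pi * 225 * 26
Volume = pi * 5850
Volume = 18378.32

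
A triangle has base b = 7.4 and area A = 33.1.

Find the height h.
A = ½bh  →  h = 2A/b
h = 2·33.1/7.4 = 8.946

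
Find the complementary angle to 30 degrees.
Complementary angles sum to 90 degrees.
Other angle = 90 - 30
Other angle = 60 degrees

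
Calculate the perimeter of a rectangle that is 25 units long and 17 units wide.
Perimeter = 2 * (length + width)
Perimeter = 2 * (25 + 17)
Perimeter = 2 * 42
Perimeter = 84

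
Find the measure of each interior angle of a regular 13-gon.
Interior angle of a regular n-gon = (n-2)*180/n
Interior angle = (13-2)*180/13
Interior angle = 11*180/13
Interior angle = 1980/13
Interior angle = 152.31 degrees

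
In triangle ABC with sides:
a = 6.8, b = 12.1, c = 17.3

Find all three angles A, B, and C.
By the law of cosines:
cos(A) = (b² + c² - a²)/(2bc) = 0.954139  →  A = 17.42°
cos(B) = (a² + c² - b²)/(2ac) = 0.846311  →  B = 32.19°
cos(C) = (a² + b² - c²)/(2ab) = -0.648031  →  C = 130.4°
Check: A + B + C = 180.0° ✓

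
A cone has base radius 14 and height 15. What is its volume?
Volume = (1/3) * pi * r² * h
Volume = (1/3) * pi * 14² * 15
Volume = (1/3) * pi * 196 * 15
Volume = (1/3) * pi * 2940
Volume = 3078.76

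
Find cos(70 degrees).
cos(70 degrees) = 0.342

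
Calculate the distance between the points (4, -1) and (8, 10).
Using the distance formula: d = sqrt((x₂-x₁)² + (y₂-y₁)²)
dx = 8 - 4 = 4
dy = 10 - (-1) = 11
d = sqrt(4² + 11²) = sqrt(16 + 121) = sqrt(137) = 11.70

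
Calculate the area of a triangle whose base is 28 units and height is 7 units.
Area = (1/2) * base * height
Area = (1/2) * 28 * 7
Area = 98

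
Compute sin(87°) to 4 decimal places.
sin(87 degrees) = 0.9986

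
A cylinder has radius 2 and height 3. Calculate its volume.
Volume = pi * r² * h
Volume = pi * 2² * 3
Volume = pi * 4 * 3
Volume = pi * 12
Volume = 37.70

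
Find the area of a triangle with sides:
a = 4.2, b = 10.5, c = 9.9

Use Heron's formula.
s = (a+b+c)/2 = (4.2+10.5+9.9)/2 = 12.3
A = √(s(s-a)(s-b)(s-c)) = √(12.3·8.1·1.8·2.4)
A = √430.402 = 20.75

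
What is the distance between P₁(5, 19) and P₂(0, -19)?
Using the distance formula: d = sqrt((x₂-x₁)² + (y₂-y₁)²)
dx = 0 - 5 = -5
dy = (-19) - 19 = -38
d = sqrt((-5)² + (-38)²) = sqrt(25 + 1444) = sqrt(1469) = 38.33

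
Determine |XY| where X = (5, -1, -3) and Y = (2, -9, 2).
d = √[(-3)² + (-8)² + (5)²] = √98 = 9.899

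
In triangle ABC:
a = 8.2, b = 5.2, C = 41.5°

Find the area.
Using A = ½ab·sin(C):
A = ½·8.2·5.2·sin(41.5°) = ½·42.64·0.662620 = 14.13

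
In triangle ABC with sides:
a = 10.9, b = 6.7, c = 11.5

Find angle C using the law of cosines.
cos(C) = (a² + b² - c²)/(2ab)
cos(C) = (10.9² + 6.7² - 11.5²)/(2·10.9·6.7) = 31.45/146.06 = 0.215322
C = arccos(0.215322) = 77.57°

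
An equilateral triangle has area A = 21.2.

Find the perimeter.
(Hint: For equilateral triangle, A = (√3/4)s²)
A = (√3/4)s²  →  s² = 4A/√3 = 4·21.2/√3 = 48.9593
s = 6.99709
Perimeter = 3s = 20.99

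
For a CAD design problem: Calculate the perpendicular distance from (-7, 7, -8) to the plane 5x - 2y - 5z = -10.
d = |5(-7) + (-2)(7) + (-5)(-8) - (-10)| / √(5² + (-2)² + (-5)²) = 1/√54 = 0.1361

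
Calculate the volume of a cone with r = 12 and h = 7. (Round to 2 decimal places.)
Volume = (1/3) * pi * r² * h
Volume = (1/3) * pi * 12² * 7
Volume = (1/3) * pi * 144 * 7
Volume = (1/3) * pi * 1008
Volume = 1055.58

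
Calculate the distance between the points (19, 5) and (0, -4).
Using the distance formula: d = sqrt((x₂-x₁)² + (y₂-y₁)²)
dx = 0 - 19 = -19
dy = (-4) - 5 = -9
d = sqrt((-19)² + (-9)²) = sqrt(361 + 81) = sqrt(442) = 21.02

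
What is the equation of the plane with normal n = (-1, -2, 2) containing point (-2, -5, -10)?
d = n·P = (-1)(-2) + (-2)(-5) + (2)(-10) = -8
Plane: -x - 2y + 2z = -8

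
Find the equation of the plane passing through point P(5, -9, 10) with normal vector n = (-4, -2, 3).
d = n·P = (-4)(5) + (-2)(-9) + (3)(10) = 28
Plane: -4x - 2y + 3z = 28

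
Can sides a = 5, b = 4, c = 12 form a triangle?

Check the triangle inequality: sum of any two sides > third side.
No: 5 + 4 = 9 is not > 12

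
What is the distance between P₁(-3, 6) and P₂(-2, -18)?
Using the distance formula: d = sqrt((x₂-x₁)² + (y₂-y₁)²)
dx = (-2) - (-3) = 1
dy = (-18) - 6 = -24
d = sqrt(1² + (-24)²) = sqrt(1 + 576) = sqrt(577) = 24.02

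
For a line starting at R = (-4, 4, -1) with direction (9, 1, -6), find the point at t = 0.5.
P(0.5) = (-4 + 9(0.5), 4 + 1(0.5), -1 + (-6)(0.5)) = (0.5, 4.5, -4)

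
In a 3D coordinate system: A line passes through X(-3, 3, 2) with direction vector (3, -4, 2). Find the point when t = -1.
P(-1) = (-3 + 3(-1), 3 + (-4)(-1), 2 + 2(-1)) = (-6, 7, 0)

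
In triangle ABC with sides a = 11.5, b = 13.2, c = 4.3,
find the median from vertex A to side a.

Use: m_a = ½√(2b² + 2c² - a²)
m_a = ½√(2·13.2² + 2·4.3² - 11.5²)
m_a = ½√(348.48 + 36.98 - 132.25) = ½√253.21 = 7.956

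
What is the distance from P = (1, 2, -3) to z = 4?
d = |0(1) + 0(2) + 1(-3) - (4)| / √(0² + 0² + 1²) = 7/√1 = 7.0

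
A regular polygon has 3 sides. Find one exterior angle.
Exterior angle of a regular n-gon = 360/n
Exterior angle = 360/3
Exterior angle = 120 degrees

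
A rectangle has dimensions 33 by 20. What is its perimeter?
Perimeter = 2 * (length + width)
Perimeter = 2 * (33 + 20)
Perimeter = 2 * 53
Perimeter = 106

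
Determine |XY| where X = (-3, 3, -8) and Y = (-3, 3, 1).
d = √[(0)² + (0)² + (9)²] = √81 = 9.0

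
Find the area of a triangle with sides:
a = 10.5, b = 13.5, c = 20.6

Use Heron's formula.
s = (a+b+c)/2 = (10.5+13.5+20.6)/2 = 22.3
A = √(s(s-a)(s-b)(s-c)) = √(22.3·11.8·8.8·1.7)
A = √3936.57 = 62.74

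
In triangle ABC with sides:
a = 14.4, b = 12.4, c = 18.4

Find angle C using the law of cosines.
cos(C) = (a² + b² - c²)/(2ab)
cos(C) = (14.4² + 12.4² - 18.4²)/(2·14.4·12.4) = 22.56/357.12 = 0.063172
C = arccos(0.063172) = 86.38°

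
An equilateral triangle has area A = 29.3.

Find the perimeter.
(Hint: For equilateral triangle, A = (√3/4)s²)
A = (√3/4)s²  →  s² = 4A/√3 = 4·29.3/√3 = 67.6655
s = 8.2259
Perimeter = 3s = 24.68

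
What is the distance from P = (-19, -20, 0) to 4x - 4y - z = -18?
d = |4(-19) + (-4)(-20) + (-1)(0) - (-18)| / √(4² + (-4)² + (-1)²) = 22/√33 = 3.83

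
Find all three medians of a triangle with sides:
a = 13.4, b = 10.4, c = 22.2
Using m_x = ½√(2y² + 2z² - x²):
m_a = ½√(2·10.4² + 2·22.2² - 13.4²) = ½√1022.44 = 15.99
m_b = ½√(2·13.4² + 2·22.2² - 10.4²) = ½√1236.64 = 17.58
m_c = ½√(2·13.4² + 2·10.4² - 22.2²) = ½√82.6 = 4.544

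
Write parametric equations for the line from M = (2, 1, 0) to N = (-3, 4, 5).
Direction vector d = N - M = (-5, 3, 5)
x = 2 - 5t, y = 1 + 3t, z = 0 + 5t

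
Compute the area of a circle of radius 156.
Area = pi * r²
Area = pi * 156²
Area = pi * 24336
Area = 76453.80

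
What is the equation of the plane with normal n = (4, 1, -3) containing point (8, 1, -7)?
d = n·P = (4)(8) + (1)(1) + (-3)(-7) = 54
Plane: 4x + y - 3z = 54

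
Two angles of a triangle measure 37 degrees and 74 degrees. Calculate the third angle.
Sum of angles in a triangle = 180 degrees
Third angle = 180 - 37 - 74
Third angle = 69 degrees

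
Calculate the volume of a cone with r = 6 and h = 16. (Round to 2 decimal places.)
Volume = (1/3) * pi * r² * h
Volume = (1/3) * pi * 6² * 16
Volume = (1/3) * pi * 36 * 16
Volume = (1/3) * pi * 576
Volume = 603.19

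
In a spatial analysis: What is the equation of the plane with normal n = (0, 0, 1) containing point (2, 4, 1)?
d = n·P = (0)(2) + (0)(4) + (1)(1) = 1
Plane: z = 1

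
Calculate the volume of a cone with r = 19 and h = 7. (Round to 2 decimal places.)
Volume = (1/3) * pi * r² * h
Volume = (1/3) * pi * 19² * 7
Volume = (1/3) * pi * 361 * 7
Volume = (1/3) * pi * 2527
Volume = 2646.27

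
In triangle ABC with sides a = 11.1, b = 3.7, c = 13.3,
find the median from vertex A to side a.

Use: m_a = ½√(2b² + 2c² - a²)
m_a = ½√(2·3.7² + 2·13.3² - 11.1²)
m_a = ½√(27.38 + 353.78 - 123.21) = ½√257.95 = 8.03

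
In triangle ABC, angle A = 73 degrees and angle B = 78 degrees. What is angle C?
Sum of angles in a triangle = 180 degrees
Third angle = 180 - 73 - 78
Third angle = 29 degrees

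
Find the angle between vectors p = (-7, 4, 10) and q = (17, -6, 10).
p·q = -43, |p|² = 165, |q|² = 425
cos θ = -43/√70125 ≈ -0.1624
θ ≈ 99.35°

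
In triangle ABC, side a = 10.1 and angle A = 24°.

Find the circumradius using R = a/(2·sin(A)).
R = a/(2·sin(A)) = 10.1/(2·sin(24°))
R = 10.1/(2·0.406737) = 10.1/0.813473 = 12.42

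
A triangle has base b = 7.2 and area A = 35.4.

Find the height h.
A = ½bh  →  h = 2A/b
h = 2·35.4/7.2 = 9.833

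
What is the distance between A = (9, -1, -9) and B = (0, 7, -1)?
d = √[(-9)² + (8)² + (8)²] = √209 = 14.46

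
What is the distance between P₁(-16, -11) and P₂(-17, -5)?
Using the distance formula: d = sqrt((x₂-x₁)² + (y₂-y₁)²)
dx = (-17) - (-16) = -1
dy = (-5) - (-11) = 6
d = sqrt((-1)² + 6²) = sqrt(1 + 36) = sqrt(37) = 6.08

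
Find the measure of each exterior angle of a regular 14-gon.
Exterior angle of a regular n-gon = 360/n
Exterior angle = 360/14
Exterior angle = 25.71 degrees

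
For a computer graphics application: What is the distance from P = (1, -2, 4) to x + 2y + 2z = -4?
d = |1(1) + 2(-2) + 2(4) - (-4)| / √(1² + 2² + 2²) = 9/√9 = 3.0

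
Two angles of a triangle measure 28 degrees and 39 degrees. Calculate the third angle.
Sum of angles in a triangle = 180 degrees
Third angle = 180 - 28 - 39
Third angle = 113 degrees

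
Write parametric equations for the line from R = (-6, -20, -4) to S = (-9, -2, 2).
Direction vector d = S - R = (-3, 18, 6)
x = -6 - 3t, y = -20 + 18t, z = -4 + 6t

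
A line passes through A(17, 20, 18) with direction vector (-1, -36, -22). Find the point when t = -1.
P(-1) = (17 + (-1)(-1), 20 + (-36)(-1), 18 + (-22)(-1)) = (18, 56, 40)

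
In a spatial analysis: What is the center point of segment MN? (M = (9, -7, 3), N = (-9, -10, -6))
Midpoint = ((9-9)/2, (-7-10)/2, (3-6)/2) = (0, -8.5, -1.5)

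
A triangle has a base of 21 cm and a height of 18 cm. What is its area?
Area = (1/2) * base * height
Area = (1/2) * 21 * 18
Area = 189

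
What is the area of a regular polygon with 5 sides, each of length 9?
For a regular 5-gon with side length s = 9:
Apothem a = s / (2*tan(pi/5)) = 9 / (2*tan(pi/5)) ≈ 6.1937
Perimeter P = 5 * 9 = 45
Area = (1/2) * P * a = (1/2) * 45 * 6.1937 = 139.36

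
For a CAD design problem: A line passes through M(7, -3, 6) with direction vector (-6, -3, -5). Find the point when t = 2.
P(2) = (7 + (-6)(2), -3 + (-3)(2), 6 + (-5)(2)) = (-5, -9, -4)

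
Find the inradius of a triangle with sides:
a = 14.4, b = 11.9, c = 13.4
s = (a+b+c)/2 = (14.4+11.9+13.4)/2 = 19.85
Area = √(s(s-a)(s-b)(s-c)) = √(19.85·5.45·7.95·6.45) = 74.4804
r = Area/s = 74.4804/19.85 = 3.752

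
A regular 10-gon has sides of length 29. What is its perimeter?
Perimeter = number of sides * side length
Perimeter = 10 * 29
Perimeter = 290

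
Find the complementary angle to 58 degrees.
Complementary angles sum to 90 degrees.
Other angle = 90 - 58
Other angle = 32 degrees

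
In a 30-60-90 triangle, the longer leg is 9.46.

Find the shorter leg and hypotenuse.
In a 30-60-90 triangle, sides are in ratio 1 : √3 : 2.
Long leg = short leg·√3  →  short leg = 9.46/√3 = 5.462
Hypotenuse = 2·(short leg) = 2·9.46/√3 = 10.92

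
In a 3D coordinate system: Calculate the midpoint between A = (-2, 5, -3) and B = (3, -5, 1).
Midpoint = ((-2+3)/2, (5-5)/2, (-3+1)/2) = (0.5, 0, -1)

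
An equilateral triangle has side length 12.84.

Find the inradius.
For an equilateral triangle, r = s/(2√3) where s is the side.
r = 12.84/(2√3) = 12.84/3.464102 = 3.707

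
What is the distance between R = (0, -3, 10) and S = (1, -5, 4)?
d = √[(1)² + (-2)² + (-6)²] = √41 = 6.403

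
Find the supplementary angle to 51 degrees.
Supplementary angles sum to 180 degrees.
Other angle = 180 - 51
Other angle = 129 degrees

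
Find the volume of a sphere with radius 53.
Volume = (4/3) * pi * r³
Volume = (4/3) * pi * 53³
Volume = (4/3) * pi * 148877
Volume = 623614.52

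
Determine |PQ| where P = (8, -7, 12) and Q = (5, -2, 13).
d = √[(-3)² + (5)² + (1)²] = √35 = 5.916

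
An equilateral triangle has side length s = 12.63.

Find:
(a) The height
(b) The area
(a) Height h = s·√3/2 = 12.63·√3/2 = 10.94
(b) Area = (√3/4)·s² = (√3/4)·12.63² = (√3/4)·159.517 = 69.07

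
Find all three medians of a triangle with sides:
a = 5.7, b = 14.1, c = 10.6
Using m_x = ½√(2y² + 2z² - x²):
m_a = ½√(2·14.1² + 2·10.6² - 5.7²) = ½√589.85 = 12.14
m_b = ½√(2·5.7² + 2·10.6² - 14.1²) = ½√90.89 = 4.767
m_c = ½√(2·5.7² + 2·14.1² - 10.6²) = ½√350.24 = 9.357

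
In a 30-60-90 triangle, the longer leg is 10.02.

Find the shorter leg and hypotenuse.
In a 30-60-90 triangle, sides are in ratio 1 : √3 : 2.
Long leg = short leg·√3  →  short leg = 10.02/√3 = 5.785
Hypotenuse = 2·(short leg) = 2·10.02/√3 = 11.57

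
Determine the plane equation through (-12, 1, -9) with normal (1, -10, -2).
d = n·P = (1)(-12) + (-10)(1) + (-2)(-9) = -4
Plane: x - 10y - 2z = -4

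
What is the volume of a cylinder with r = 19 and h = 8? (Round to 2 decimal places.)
Volume = pi * r² * h
Volume = pi * 19² * 8
Volume = pi * 361 * 8
Volume = pi * 2888
Volume = 9072.92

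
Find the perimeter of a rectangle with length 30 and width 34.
Perimeter = 2 * (length + width)
Perimeter = 2 * (30 + 34)
Perimeter = 2 * 64
Perimeter = 128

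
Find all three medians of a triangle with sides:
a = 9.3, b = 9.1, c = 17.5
Using m_x = ½√(2y² + 2z² - x²):
m_a = ½√(2·9.1² + 2·17.5² - 9.3²) = ½√691.63 = 13.15
m_b = ½√(2·9.3² + 2·17.5² - 9.1²) = ½√702.67 = 13.25
m_c = ½√(2·9.3² + 2·9.1² - 17.5²) = ½√32.35 = 2.844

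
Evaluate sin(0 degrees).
sin(0 degrees) = 0
Decimal approximation: 0.0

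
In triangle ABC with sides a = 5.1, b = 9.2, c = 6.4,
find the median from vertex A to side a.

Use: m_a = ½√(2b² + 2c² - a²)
m_a = ½√(2·9.2² + 2·6.4² - 5.1²)
m_a = ½√(169.28 + 81.92 - 26.01) = ½√225.19 = 7.503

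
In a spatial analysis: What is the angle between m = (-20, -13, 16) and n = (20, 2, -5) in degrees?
m·n = -506, |m|² = 825, |n|² = 429
cos θ = -506/√353925 ≈ -0.8505
θ ≈ 148.3°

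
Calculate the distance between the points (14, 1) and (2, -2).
Using the distance formula: d = sqrt((x₂-x₁)² + (y₂-y₁)²)
dx = 2 - 14 = -12
dy = (-2) - 1 = -3
d = sqrt((-12)² + (-3)²) = sqrt(144 + 9) = sqrt(153) = 12.37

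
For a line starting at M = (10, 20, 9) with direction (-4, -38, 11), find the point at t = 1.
P(1) = (10 + (-4)(1), 20 + (-38)(1), 9 + 11(1)) = (6, -18, 20)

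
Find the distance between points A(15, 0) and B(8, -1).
Using the distance formula: d = sqrt((x₂-x₁)² + (y₂-y₁)²)
dx = 8 - 15 = -7
dy = (-1) - 0 = -1
d = sqrt((-7)² + (-1)²) = sqrt(49 + 1) = sqrt(50) = 7.07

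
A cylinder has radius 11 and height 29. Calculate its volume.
Volume = pi * r² * h
Volume = pi * 11² * 29
Volume = pi * 121 * 29
Volume = pi * 3509
Volume = 11023.85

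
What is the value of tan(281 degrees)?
tan(281 degrees) = -5.1446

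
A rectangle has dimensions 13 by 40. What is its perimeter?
Perimeter = 2 * (length + width)
Perimeter = 2 * (13 + 40)
Perimeter = 2 * 53
Perimeter = 106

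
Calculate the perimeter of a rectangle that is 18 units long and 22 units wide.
Perimeter = 2 * (length + width)
Perimeter = 2 * (18 + 22)
Perimeter = 2 * 40
Perimeter = 80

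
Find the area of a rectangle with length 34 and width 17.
Area = length * width
Area = 34 * 17
Area = 578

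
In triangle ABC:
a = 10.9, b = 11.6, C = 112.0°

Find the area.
Using A = ½ab·sin(C):
A = ½·10.9·11.6·sin(112.0°) = ½·126.44·0.927184 = 58.62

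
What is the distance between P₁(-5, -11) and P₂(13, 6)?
Using the distance formula: d = sqrt((x₂-x₁)² + (y₂-y₁)²)
dx = 13 - (-5) = 18
dy = 6 - (-11) = 17
d = sqrt(18² + 17²) = sqrt(324 + 289) = sqrt(613) = 24.76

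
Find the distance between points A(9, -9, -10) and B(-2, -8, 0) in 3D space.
d = √[(-11)² + (1)² + (10)²] = √222 = 14.9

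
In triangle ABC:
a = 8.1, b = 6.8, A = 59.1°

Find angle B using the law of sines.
sin(B)/b = sin(A)/a
sin(B) = b·sin(A)/a = 6.8·sin(59.1°)/8.1 = 0.720351
B = arcsin(0.720351) = 46.08°  (b ≤ a, so B ≤ A and the acute solution is unique)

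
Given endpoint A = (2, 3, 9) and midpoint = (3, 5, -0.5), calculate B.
B = (2×3 - 2, 2×5 - 3, 2×(-0.5) - 9) = (4, 7, -10)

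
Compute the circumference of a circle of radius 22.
Circumference = 2 * pi * r
Circumference = 2 * pi * 22
Circumference = 138.23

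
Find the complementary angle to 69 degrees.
Complementary angles sum to 90 degrees.
Other angle = 90 - 69
Other angle = 21 degrees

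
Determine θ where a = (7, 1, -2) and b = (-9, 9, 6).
a·b = -66, |a|² = 54, |b|² = 198
cos θ = -66/√10692 ≈ -0.6383
θ ≈ 129.7°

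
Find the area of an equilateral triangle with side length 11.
Area = (sqrt(3)/4) * s²
Area = (sqrt(3)/4) * 11²
Area = (sqrt(3)/4) * 121
Area = 52.39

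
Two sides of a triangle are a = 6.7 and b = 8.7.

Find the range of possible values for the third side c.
By the triangle inequality: |a - b| < c < a + b
|6.7 - 8.7| < c < 6.7 + 8.7
2 < c < 15.4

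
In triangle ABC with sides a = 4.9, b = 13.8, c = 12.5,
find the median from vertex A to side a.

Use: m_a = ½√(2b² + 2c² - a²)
m_a = ½√(2·13.8² + 2·12.5² - 4.9²)
m_a = ½√(380.88 + 312.5 - 24.01) = ½√669.37 = 12.94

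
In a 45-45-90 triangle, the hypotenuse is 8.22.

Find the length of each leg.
In a 45-45-90 triangle, hypotenuse = leg·√2  →  leg = hypotenuse/√2
leg = 8.22/√2 = 5.812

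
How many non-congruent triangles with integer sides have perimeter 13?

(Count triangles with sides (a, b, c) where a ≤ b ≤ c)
With a ≤ b ≤ c and a + b + c = 13, the triangle inequality a + b > c gives c < 13/2, so c ≤ 6.
Iterate a from 1 to ⌊p/3⌋ = 4; for each a, b ranges from a to ⌊(p−a)/2⌋ with c = p − a − b, keeping only c ≥ b.
Triples: (1, 6, 6), (2, 5, 6), (3, 4, 6), …
Count = 5 triangles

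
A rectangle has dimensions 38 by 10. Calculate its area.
Area = length * width
Area = 38 * 10
Area = 380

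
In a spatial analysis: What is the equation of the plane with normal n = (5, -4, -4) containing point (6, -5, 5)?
d = n·P = (5)(6) + (-4)(-5) + (-4)(5) = 30
Plane: 5x - 4y - 4z = 30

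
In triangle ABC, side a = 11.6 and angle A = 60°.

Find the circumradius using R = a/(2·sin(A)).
R = a/(2·sin(A)) = 11.6/(2·sin(60°))
R = 11.6/(2·0.866025) = 11.6/1.732051 = 6.697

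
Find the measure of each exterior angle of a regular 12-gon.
Exterior angle of a regular n-gon = 360/n
Exterior angle = 360/12
Exterior angle = 30 degrees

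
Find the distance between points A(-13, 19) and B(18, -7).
Using the distance formula: d = sqrt((x₂-x₁)² + (y₂-y₁)²)
dx = 18 - (-13) = 31
dy = (-7) - 19 = -26
d = sqrt(31² + (-26)²) = sqrt(961 + 676) = sqrt(1637) = 40.46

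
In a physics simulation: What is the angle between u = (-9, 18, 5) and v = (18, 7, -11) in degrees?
u·v = -91, |u|² = 430, |v|² = 494
cos θ = -91/√212420 ≈ -0.1974
θ ≈ 101.4°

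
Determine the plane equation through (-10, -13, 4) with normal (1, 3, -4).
d = n·P = (1)(-10) + (3)(-13) + (-4)(4) = -65
Plane: x + 3y - 4z = -65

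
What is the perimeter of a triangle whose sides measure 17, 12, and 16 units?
Perimeter = sum of all sides
Perimeter = 17 + 12 + 16
Perimeter = 45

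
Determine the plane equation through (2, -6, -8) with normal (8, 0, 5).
d = n·P = (8)(2) + (0)(-6) + (5)(-8) = -24
Plane: 8x + 5z = -24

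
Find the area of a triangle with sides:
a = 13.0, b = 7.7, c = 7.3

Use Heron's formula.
s = (a+b+c)/2 = (13.0+7.7+7.3)/2 = 14
A = √(s(s-a)(s-b)(s-c)) = √(14·1·6.3·6.7)
A = √590.94 = 24.31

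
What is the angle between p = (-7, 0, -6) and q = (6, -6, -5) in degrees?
p·q = -12, |p|² = 85, |q|² = 97
cos θ = -12/√8245 ≈ -0.1322
θ ≈ 97.59°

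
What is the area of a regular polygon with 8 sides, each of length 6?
For a regular 8-gon with side length s = 6:
Apothem a = s / (2*tan(pi/8)) = 6 / (2*tan(pi/8)) ≈ 7.2426
Perimeter P = 8 * 6 = 48
Area = (1/2) * P * a = (1/2) * 48 * 7.2426 = 173.82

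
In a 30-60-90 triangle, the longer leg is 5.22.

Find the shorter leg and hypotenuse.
In a 30-60-90 triangle, sides are in ratio 1 : √3 : 2.
Long leg = short leg·√3  →  short leg = 5.22/√3 = 3.014
Hypotenuse = 2·(short leg) = 2·5.22/√3 = 6.028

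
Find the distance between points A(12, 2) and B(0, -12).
Using the distance formula: d = sqrt((x₂-x₁)² + (y₂-y₁)²)
dx = 0 - 12 = -12
dy = (-12) - 2 = -14
d = sqrt((-12)² + (-14)²) = sqrt(144 + 196) = sqrt(340) = 18.44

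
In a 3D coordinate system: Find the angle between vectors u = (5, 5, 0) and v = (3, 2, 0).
u·v = 25, |u|² = 50, |v|² = 13
cos θ = 25/√650 ≈ 0.9806
θ ≈ 11.31°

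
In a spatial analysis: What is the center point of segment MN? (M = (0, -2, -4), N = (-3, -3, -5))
Midpoint = ((0-3)/2, (-2-3)/2, (-4-5)/2) = (-1.5, -2.5, -4.5)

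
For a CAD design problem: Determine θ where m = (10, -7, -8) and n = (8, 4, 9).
m·n = -20, |m|² = 213, |n|² = 161
cos θ = -20/√34293 ≈ -0.108
θ ≈ 96.2°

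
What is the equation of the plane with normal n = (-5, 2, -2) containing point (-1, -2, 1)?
d = n·P = (-5)(-1) + (2)(-2) + (-2)(1) = -1
Plane: -5x + 2y - 2z = -1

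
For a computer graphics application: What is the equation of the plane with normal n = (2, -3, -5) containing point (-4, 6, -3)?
d = n·P = (2)(-4) + (-3)(6) + (-5)(-3) = -11
Plane: 2x - 3y - 5z = -11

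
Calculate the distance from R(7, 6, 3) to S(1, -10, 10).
d = √[(-6)² + (-16)² + (7)²] = √341 = 18.47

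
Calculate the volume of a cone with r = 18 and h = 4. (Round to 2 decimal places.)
Volume = (1/3) * pi * r² * h
Volume = (1/3) * pi * 18² * 4
Volume = (1/3) * pi * 324 * 4
Volume = (1/3) * pi * 1296
Volume = 1357.17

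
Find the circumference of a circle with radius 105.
Circumference = 2 * pi * r
Circumference = 2 * pi * 105
Circumference = 659.73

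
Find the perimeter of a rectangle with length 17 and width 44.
Perimeter = 2 * (length + width)
Perimeter = 2 * (17 + 44)
Perimeter = 2 * 61
Perimeter = 122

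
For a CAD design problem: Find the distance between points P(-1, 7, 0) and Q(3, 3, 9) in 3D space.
d = √[(4)² + (-4)² + (9)²] = √113 = 10.63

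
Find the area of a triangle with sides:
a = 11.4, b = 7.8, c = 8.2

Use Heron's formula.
s = (a+b+c)/2 = (11.4+7.8+8.2)/2 = 13.7
A = √(s(s-a)(s-b)(s-c)) = √(13.7·2.3·5.9·5.5)
A = √1022.5 = 31.98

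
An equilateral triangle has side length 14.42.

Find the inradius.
For an equilateral triangle, r = s/(2√3) where s is the side.
r = 14.42/(2√3) = 14.42/3.464102 = 4.163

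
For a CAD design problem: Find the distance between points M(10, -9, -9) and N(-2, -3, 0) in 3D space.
d = √[(-12)² + (6)² + (9)²] = √261 = 16.16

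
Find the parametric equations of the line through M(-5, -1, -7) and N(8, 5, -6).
Direction vector d = N - M = (13, 6, 1)
x = -5 + 13t, y = -1 + 6t, z = -7 + t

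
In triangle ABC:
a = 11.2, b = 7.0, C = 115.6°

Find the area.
Using A = ½ab·sin(C):
A = ½·11.2·7.0·sin(115.6°) = ½·78.4·0.901833 = 35.35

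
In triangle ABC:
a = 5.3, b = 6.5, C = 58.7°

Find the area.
Using A = ½ab·sin(C):
A = ½·5.3·6.5·sin(58.7°) = ½·34.45·0.854459 = 14.72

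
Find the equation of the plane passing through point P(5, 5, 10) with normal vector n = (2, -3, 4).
d = n·P = (2)(5) + (-3)(5) + (4)(10) = 35
Plane: 2x - 3y + 4z = 35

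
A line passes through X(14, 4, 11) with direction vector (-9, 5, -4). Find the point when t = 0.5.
P(0.5) = (14 + (-9)(0.5), 4 + 5(0.5), 11 + (-4)(0.5)) = (9.5, 6.5, 9)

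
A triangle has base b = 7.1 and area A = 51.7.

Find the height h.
A = ½bh  →  h = 2A/b
h = 2·51.7/7.1 = 14.56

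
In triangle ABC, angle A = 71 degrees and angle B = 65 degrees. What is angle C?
Sum of angles in a triangle = 180 degrees
Third angle = 180 - 71 - 65
Third angle = 44 degrees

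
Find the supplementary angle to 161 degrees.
Supplementary angles sum to 180 degrees.
Other angle = 180 - 161
Other angle = 19 degrees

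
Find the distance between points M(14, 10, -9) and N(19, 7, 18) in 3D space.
d = √[(5)² + (-3)² + (27)²] = √763 = 27.62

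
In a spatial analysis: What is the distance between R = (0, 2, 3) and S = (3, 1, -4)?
d = √[(3)² + (-1)² + (-7)²] = √59 = 7.681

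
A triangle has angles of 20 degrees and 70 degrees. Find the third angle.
Sum of angles in a triangle = 180 degrees
Third angle = 180 - 20 - 70
Third angle = 90 degrees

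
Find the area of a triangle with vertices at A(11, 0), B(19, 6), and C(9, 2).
Using the coordinate formula: Area = (1/2)|x₁(y₂-y₃) + x₂(y₃-y₁) + x₃(y₁-y₂)|
Area = (1/2)|11(6-2) + 19(2-0) + 9(0-6)|
Area = (1/2)|11*4 + 19*2 + 9*(-6)|
Area = (1/2)|44 + 38 + (-54)|
Area = (1/2)*28 = 14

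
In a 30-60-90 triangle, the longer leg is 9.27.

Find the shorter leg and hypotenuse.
In a 30-60-90 triangle, sides are in ratio 1 : √3 : 2.
Long leg = short leg·√3  →  short leg = 9.27/√3 = 5.352
Hypotenuse = 2·(short leg) = 2·9.27/√3 = 10.7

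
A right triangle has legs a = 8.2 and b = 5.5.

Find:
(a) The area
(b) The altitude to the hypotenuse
(a) Area = ½ab = ½·8.2·5.5 = 22.55
(b) Hypotenuse c = √(8.2² + 5.5²) = √97.49 = 9.8737
    Area = ½·c·h_c  →  h_c = 2·Area/c = 2·22.55/9.8737 = 4.568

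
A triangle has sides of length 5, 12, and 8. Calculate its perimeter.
Perimeter = sum of all sides
Perimeter = 5 + 12 + 8
Perimeter = 25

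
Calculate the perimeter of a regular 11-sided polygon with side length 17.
Perimeter = number of sides * side length
Perimeter = 11 * 17
Perimeter = 187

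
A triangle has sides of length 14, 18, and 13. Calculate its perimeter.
Perimeter = sum of all sides
Perimeter = 14 + 18 + 13
Perimeter = 45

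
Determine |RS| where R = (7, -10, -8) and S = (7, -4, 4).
d = √[(0)² + (6)² + (12)²] = √180 = 13.42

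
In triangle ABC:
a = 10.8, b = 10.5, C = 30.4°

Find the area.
Using A = ½ab·sin(C):
A = ½·10.8·10.5·sin(30.4°) = ½·113.4·0.506034 = 28.69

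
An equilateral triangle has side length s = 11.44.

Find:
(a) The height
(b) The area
(a) Height h = s·√3/2 = 11.44·√3/2 = 9.907
(b) Area = (√3/4)·s² = (√3/4)·11.44² = (√3/4)·130.874 = 56.67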